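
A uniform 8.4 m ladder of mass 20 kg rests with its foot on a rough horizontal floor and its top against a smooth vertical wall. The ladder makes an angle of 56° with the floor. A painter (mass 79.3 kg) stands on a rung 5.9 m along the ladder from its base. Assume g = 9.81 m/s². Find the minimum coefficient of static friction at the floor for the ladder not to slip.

μ_min ≈ 0.446

ΣF_y = 0: N_floor = 20×9.81 + 79.3×9.81 = 974.13 N.
Torques about the foot: N_wall · 8.4 sin 56° = 20×9.81×4.2 cos 56° + 79.3×9.81×5.9 cos 56° → N_wall = 434.72 N.
ΣF_x = 0: f_floor = N_wall = 434.72 N.
μ_min = f_floor / N_floor = 434.72 / 974.13 = 0.4463.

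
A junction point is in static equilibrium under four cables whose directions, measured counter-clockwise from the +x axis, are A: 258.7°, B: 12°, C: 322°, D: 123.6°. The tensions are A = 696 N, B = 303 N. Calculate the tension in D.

T_D ≈ 1230 N

Resolve: ΣF_x = 696 cos 258.7° + 303 cos 12° + T_C cos 322° + T_D cos 123.6° = 0.
        ΣF_y = 696 sin 258.7° + 303 sin 12° + T_C sin 322° + T_D sin 123.6° = 0.
The known terms sum to (160, -619.5) N, so 0.7880 T_C − 0.5534 T_D = -160 and -0.6157 T_C + 0.8329 T_D = 619.5.
Solving simultaneously: T_C = 663.9 N, T_D = 1235 N.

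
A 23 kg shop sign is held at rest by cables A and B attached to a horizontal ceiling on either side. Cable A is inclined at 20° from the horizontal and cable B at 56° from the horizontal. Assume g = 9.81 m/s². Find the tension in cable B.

T_B ≈ 219 N

Weight W = 23 × 9.81 = 225.6 N acts straight down.
Horizontal: T_A cos 20° = T_B cos 56°  →  T_A = 0.5951 T_B.
Vertical: T_A sin 20° + T_B sin 56° = 225.6.
Substituting the horizontal relation into the vertical equation gives 1.033 T_B = 225.6, so T_B = 218.5 N.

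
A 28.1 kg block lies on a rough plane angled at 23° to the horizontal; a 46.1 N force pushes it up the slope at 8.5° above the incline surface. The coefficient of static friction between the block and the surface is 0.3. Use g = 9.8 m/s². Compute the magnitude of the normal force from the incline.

N ≈ 247 N

Axes along / perpendicular to the incline. W sin 23° = 107.6 N down-slope; W cos 23° = 253.5 N into the surface.
Perpendicular: N = W cos 23° − P sin 8.5° = 253.5 − 6.814 = 246.7 N.
Along incline: P cos 8.5° + f = W sin 23° (friction acts up-slope) → f = 107.6 − 45.59 = 62.01 N.
|f| = 62.01 N ≤ μN = 74 N, so the block is indeed static.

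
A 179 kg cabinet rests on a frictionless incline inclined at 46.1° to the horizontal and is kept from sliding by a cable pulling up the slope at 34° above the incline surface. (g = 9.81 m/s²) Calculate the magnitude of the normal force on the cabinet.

Take axes along and perpendicular to the incline. Weight components: W sin 46.1° = 1265 N down-slope, W cos 46.1° = 1218 N into the surface.
Along incline: T cos 34° = W sin 46.1° → T = 1526 N.
Perpendicular: N = W cos 46.1° − T sin 34° = 364.2 N.

N ≈ 364 N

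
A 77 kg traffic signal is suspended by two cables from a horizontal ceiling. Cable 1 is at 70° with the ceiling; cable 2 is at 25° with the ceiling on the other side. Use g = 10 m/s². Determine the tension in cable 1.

Weight W = 77 × 10 = 770 N acts straight down.
Horizontal: T_1 cos 70° = T_2 cos 25°  →  T_2 = 0.3774 T_1.
Vertical: T_1 sin 70° + T_2 sin 25° = 770.
Substituting the horizontal relation into the vertical equation gives 1.099 T_1 = 770, so T_1 = 700.5 N.

T_1 ≈ 701 N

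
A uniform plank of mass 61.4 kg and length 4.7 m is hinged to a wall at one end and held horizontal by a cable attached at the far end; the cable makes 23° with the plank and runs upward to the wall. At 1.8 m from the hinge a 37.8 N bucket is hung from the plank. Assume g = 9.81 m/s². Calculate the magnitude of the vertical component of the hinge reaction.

Take torques about the hinge: T sin 23° · 4.7 = 61.4×9.81×2.35 + 37.8×1.8 = 1483.5 N·m.
So T = 1483.5 / (0.3907 × 4.7) = 807.83 N.
ΣF_y = 0: H_y = (61.4×9.81 + 37.8) − T sin 23° = 640.13 − 315.64 = 324.49 N.

|H_y| ≈ 324 N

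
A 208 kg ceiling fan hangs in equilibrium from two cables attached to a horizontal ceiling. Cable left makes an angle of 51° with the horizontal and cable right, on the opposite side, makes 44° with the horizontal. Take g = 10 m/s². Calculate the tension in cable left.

Weight W = 208 × 10 = 2080 N acts straight down.
Horizontal: T_left cos 51° = T_right cos 44°  →  T_right = 0.8749 T_left.
Vertical: T_left sin 51° + T_right sin 44° = 2080.
Substituting the horizontal relation into the vertical equation gives 1.385 T_left = 2080, so T_left = 1502 N.

T_left ≈ 1500 N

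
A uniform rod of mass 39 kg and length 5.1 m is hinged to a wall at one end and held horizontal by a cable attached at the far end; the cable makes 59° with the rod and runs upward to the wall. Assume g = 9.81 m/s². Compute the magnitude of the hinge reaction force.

Take torques about the hinge: T sin 59° · 5.1 = 39×9.81×2.55 = 975.6 N·m.
So T = 975.6 / (0.8572 × 5.1) = 223.17 N.
ΣF_x = 0: H_x = T cos 59° = 114.94 N.
ΣF_y = 0: H_y = (39×9.81) − T sin 59° = 382.59 − 191.3 = 191.3 N.
|H| = √(H_x² + H_y²) = √((114.94)² + (191.3)²) = 223.17 N.

|H| ≈ 223 N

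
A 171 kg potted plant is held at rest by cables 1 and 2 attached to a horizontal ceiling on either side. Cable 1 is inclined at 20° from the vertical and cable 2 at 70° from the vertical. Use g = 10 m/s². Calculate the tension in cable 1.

T_1 ≈ 1610 N

Angles from the horizontal: cable 1 is 90° − 20° = 70°, cable 2 is 90° − 70° = 20°.
Weight W = 171 × 10 = 1710 N acts straight down.
Horizontal: T_1 cos 70° = T_2 cos 20°  →  T_2 = 0.364 T_1.
Vertical: T_1 sin 70° + T_2 sin 20° = 1710.
Substituting the horizontal relation into the vertical equation gives 1.064 T_1 = 1710, so T_1 = 1607 N.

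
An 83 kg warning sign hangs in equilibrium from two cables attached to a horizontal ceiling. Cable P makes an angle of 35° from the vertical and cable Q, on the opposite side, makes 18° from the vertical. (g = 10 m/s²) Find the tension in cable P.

T_P ≈ 321 N

Angles from the horizontal: cable P is 90° − 35° = 55°, cable Q is 90° − 18° = 72°.
Weight W = 83 × 10 = 830 N acts straight down.
Horizontal: T_P cos 55° = T_Q cos 72°  →  T_Q = 1.856 T_P.
Vertical: T_P sin 55° + T_Q sin 72° = 830.
Substituting the horizontal relation into the vertical equation gives 2.584 T_P = 830, so T_P = 321.2 N.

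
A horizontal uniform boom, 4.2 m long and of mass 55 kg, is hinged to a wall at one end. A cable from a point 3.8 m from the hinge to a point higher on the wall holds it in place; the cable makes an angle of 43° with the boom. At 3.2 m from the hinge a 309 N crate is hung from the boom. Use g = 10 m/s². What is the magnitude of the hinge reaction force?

Take torques about the hinge: T sin 43° · 3.8 = 55×10×2.1 + 309×3.2 = 2143.8 N·m.
So T = 2143.8 / (0.6820 × 3.8) = 827.21 N.
ΣF_x = 0: H_x = T cos 43° = 604.99 N.
ΣF_y = 0: H_y = (55×10 + 309) − T sin 43° = 859 − 564.16 = 294.84 N.
|H| = √(H_x² + H_y²) = √((604.99)² + (294.84)²) = 673.01 N.

|H| ≈ 673 N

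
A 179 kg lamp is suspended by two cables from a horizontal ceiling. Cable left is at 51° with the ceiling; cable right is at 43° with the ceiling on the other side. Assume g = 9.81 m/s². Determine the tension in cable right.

Weight W = 179 × 9.81 = 1756 N acts straight down.
Horizontal: T_left cos 51° = T_right cos 43°  →  T_left = 1.162 T_right.
Vertical: T_left sin 51° + T_right sin 43° = 1756.
Substituting the horizontal relation into the vertical equation gives 1.585 T_right = 1756, so T_right = 1108 N.

T_right ≈ 1110 N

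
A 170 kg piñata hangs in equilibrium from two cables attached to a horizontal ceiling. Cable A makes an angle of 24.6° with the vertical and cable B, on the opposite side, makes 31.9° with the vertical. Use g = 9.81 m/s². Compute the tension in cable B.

Angles from the horizontal: cable A is 90° − 24.6° = 65.4°, cable B is 90° − 31.9° = 58.1°.
Weight W = 170 × 9.81 = 1668 N acts straight down.
Horizontal: T_A cos 65.4° = T_B cos 58.1°  →  T_A = 1.269 T_B.
Vertical: T_A sin 65.4° + T_B sin 58.1° = 1668.
Substituting the horizontal relation into the vertical equation gives 2.003 T_B = 1668, so T_B = 832.5 N.

T_B ≈ 833 N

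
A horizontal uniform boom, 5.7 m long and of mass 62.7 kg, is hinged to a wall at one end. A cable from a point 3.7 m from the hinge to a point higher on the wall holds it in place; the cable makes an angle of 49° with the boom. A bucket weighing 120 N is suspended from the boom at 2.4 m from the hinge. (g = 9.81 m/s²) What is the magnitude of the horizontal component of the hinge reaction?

H_x ≈ 480 N

Take torques about the hinge: T sin 49° · 3.7 = 62.7×9.81×2.85 + 120×2.4 = 2041 N·m.
So T = 2041 / (0.7547 × 3.7) = 730.91 N.
ΣF_x = 0: H_x = T cos 49° = 479.52 N.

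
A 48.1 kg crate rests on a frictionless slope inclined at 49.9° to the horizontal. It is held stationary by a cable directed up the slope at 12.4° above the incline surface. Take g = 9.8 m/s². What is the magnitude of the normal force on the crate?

N ≈ 224 N

Take axes along and perpendicular to the incline. Weight components: W sin 49.9° = 360.6 N down-slope, W cos 49.9° = 303.6 N into the surface.
Along incline: T cos 12.4° = W sin 49.9° → T = 369.2 N.
Perpendicular: N = W cos 49.9° − T sin 12.4° = 224.4 N.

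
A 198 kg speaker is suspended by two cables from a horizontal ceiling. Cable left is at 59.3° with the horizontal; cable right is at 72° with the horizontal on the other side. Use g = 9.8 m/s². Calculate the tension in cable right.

Weight W = 198 × 9.8 = 1940 N acts straight down.
Horizontal: T_left cos 59.3° = T_right cos 72°  →  T_left = 0.6053 T_right.
Vertical: T_left sin 59.3° + T_right sin 72° = 1940.
Substituting the horizontal relation into the vertical equation gives 1.472 T_right = 1940, so T_right = 1319 N.

T_right ≈ 1320 N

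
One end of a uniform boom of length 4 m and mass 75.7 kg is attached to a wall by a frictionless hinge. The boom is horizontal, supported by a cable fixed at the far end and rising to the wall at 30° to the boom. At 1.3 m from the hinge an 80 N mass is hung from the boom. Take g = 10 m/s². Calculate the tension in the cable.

Take torques about the hinge: T sin 30° · 4 = 75.7×10×2 + 80×1.3 = 1618 N·m.
So T = 1618 / (0.5000 × 4) = 809 N.

T ≈ 809 N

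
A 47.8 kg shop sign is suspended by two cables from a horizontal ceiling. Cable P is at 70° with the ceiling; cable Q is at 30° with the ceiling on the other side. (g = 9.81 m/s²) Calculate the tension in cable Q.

T_Q ≈ 163 N

Weight W = 47.8 × 9.81 = 468.9 N acts straight down.
Horizontal: T_P cos 70° = T_Q cos 30°  →  T_P = 2.532 T_Q.
Vertical: T_P sin 70° + T_Q sin 30° = 468.9.
Substituting the horizontal relation into the vertical equation gives 2.879 T_Q = 468.9, so T_Q = 162.9 N.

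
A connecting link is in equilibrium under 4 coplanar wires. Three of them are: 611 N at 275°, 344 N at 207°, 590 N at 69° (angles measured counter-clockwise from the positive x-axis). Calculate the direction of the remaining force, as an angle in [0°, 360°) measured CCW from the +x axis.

Sum the known components: ΣF_x = -41.82 N, ΣF_y = -214 N.
For equilibrium the remaining force must supply (−ΣF_x, −ΣF_y) = (41.82, 214) N.
Magnitude = √((41.82)² + (214)²) = 218.1 N; direction = atan2(214, 41.82) = 78.9°.

θ ≈ 78.9°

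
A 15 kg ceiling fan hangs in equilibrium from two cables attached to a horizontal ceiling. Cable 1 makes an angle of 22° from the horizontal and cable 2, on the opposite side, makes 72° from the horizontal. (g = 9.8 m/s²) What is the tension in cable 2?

T_2 ≈ 137 N

Weight W = 15 × 9.8 = 147 N acts straight down.
Horizontal: T_1 cos 22° = T_2 cos 72°  →  T_1 = 0.3333 T_2.
Vertical: T_1 sin 22° + T_2 sin 72° = 147.
Substituting the horizontal relation into the vertical equation gives 1.076 T_2 = 147, so T_2 = 136.6 N.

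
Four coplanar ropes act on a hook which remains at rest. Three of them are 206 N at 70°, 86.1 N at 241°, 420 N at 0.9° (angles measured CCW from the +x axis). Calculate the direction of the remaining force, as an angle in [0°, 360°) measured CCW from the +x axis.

Sum the known components: ΣF_x = 448.7 N, ΣF_y = 124.9 N.
For equilibrium the remaining force must supply (−ΣF_x, −ΣF_y) = (-448.7, -124.9) N.
Magnitude = √((-448.7)² + (-124.9)²) = 465.7 N; direction = atan2(-124.9, -448.7) = 195.6°.

θ ≈ 196°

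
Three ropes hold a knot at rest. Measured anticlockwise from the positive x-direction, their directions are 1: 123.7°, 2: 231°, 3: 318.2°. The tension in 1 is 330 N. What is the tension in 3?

Resolve: ΣF_x = 330 cos 123.7° + T_2 cos 231° + T_3 cos 318.2° = 0.
        ΣF_y = 330 sin 123.7° + T_2 sin 231° + T_3 sin 318.2° = 0.
The known terms sum to (-183.1, 274.5) N, so -0.6293 T_2 + 0.7455 T_3 = 183.1 and -0.7771 T_2 − 0.6665 T_3 = -274.5.
Solving simultaneously: T_2 = 82.72 N, T_3 = 315.4 N.

T_3 ≈ 315 N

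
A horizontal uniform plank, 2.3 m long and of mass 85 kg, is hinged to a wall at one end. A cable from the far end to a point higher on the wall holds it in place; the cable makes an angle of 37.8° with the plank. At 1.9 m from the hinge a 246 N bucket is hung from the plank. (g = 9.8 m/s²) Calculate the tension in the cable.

Take torques about the hinge: T sin 37.8° · 2.3 = 85×9.8×1.15 + 246×1.9 = 1425.3 N·m.
So T = 1425.3 / (0.6129 × 2.3) = 1011.1 N.

T ≈ 1010 N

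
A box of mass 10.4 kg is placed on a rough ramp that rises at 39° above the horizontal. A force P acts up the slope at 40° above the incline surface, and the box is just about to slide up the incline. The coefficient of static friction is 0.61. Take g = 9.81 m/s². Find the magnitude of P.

P ≈ 97.2 N

On the verge of sliding up the incline, friction equals μN and acts down the slope.
Perpendicular: N + P sin 40° = W cos 39° = 79.29 N.
Along incline: P cos 40° = W sin 39° + μN  with W sin 39° = 64.21 N.
Solving the pair for P and N: P = 97.2 N, N = 16.81 N (and f = μN = 10.25 N).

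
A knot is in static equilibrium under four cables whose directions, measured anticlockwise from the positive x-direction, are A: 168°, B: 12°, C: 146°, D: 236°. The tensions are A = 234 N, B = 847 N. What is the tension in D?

T_D ≈ 522 N

Resolve: ΣF_x = 234 cos 168° + 847 cos 12° + T_C cos 146° + T_D cos 236° = 0.
        ΣF_y = 234 sin 168° + 847 sin 12° + T_C sin 146° + T_D sin 236° = 0.
The known terms sum to (599.6, 224.8) N, so -0.8290 T_C − 0.5592 T_D = -599.6 and 0.5592 T_C − 0.8290 T_D = -224.8.
Solving simultaneously: T_C = 371.4 N, T_D = 521.6 N.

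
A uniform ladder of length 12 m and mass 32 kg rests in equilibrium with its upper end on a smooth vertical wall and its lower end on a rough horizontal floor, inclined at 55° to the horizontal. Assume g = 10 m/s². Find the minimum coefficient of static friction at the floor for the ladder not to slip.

μ_min ≈ 0.350

ΣF_y = 0: N_floor = 32×10 = 320 N.
Torques about the foot: N_wall · 12 sin 55° = 32×10×6 cos 55° → N_wall = 112.03 N.
ΣF_x = 0: f_floor = N_wall = 112.03 N.
μ_min = f_floor / N_floor = 112.03 / 320 = 0.3501.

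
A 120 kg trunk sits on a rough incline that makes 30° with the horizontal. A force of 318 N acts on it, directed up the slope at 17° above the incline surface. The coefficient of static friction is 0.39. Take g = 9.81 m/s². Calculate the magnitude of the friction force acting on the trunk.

Axes along / perpendicular to the incline. W sin 30° = 588.6 N down-slope; W cos 30° = 1019 N into the surface.
Perpendicular: N = W cos 30° − P sin 17° = 1019 − 92.97 = 926.5 N.
Along incline: P cos 17° + f = W sin 30° (friction acts up-slope) → f = 588.6 − 304.1 = 284.5 N.
|f| = 284.5 N ≤ μN = 361.3 N, so the trunk is indeed static.

f ≈ 284 N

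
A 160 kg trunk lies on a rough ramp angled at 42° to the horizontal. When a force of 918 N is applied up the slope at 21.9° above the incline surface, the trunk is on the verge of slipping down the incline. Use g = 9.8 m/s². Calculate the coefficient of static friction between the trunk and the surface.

μ ≈ 0.240

On the verge of sliding down the incline, friction is at its maximum μN and acts up the slope.
Perpendicular to incline: N = W cos 42° − P sin 21.9° = 1165 − 342.4 = 822.8 N.
Along incline: P cos 21.9° + μN = W sin 42° → μ = (W sin 42° − P cos 21.9°) / N = 0.24.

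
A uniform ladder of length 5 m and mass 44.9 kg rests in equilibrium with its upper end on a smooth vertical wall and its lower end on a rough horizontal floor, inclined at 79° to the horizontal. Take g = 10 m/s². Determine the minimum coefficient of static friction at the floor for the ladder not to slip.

μ_min ≈ 0.0972

ΣF_y = 0: N_floor = 44.9×10 = 449 N.
Torques about the foot: N_wall · 5 sin 79° = 44.9×10×2.5 cos 79° → N_wall = 43.638 N.
ΣF_x = 0: f_floor = N_wall = 43.638 N.
μ_min = f_floor / N_floor = 43.638 / 449 = 0.09719.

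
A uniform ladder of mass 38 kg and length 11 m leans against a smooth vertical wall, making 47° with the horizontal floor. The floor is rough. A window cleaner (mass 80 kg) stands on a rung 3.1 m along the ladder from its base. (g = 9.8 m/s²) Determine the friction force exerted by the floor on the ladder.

f ≈ 380 N

Torques about the foot: N_wall · 11 sin 47° = 38×9.8×5.5 cos 47° + 80×9.8×3.1 cos 47° → N_wall = 379.67 N.
ΣF_x = 0: f_floor = N_wall = 379.67 N.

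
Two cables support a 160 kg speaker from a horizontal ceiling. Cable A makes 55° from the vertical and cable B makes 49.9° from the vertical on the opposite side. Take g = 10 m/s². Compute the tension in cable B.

Angles from the horizontal: cable A is 90° − 55° = 35°, cable B is 90° − 49.9° = 40.1°.
Weight W = 160 × 10 = 1600 N acts straight down.
Horizontal: T_A cos 35° = T_B cos 40.1°  →  T_A = 0.9338 T_B.
Vertical: T_A sin 35° + T_B sin 40.1° = 1600.
Substituting the horizontal relation into the vertical equation gives 1.18 T_B = 1600, so T_B = 1356 N.

T_B ≈ 1360 N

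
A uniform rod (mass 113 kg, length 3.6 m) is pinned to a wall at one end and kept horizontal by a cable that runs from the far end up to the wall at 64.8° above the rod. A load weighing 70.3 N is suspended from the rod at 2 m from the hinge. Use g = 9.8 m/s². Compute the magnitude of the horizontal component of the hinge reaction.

Take torques about the hinge: T sin 64.8° · 3.6 = 113×9.8×1.8 + 70.3×2 = 2133.9 N·m.
So T = 2133.9 / (0.9048 × 3.6) = 655.1 N.
ΣF_x = 0: H_x = T cos 64.8° = 278.93 N.

H_x ≈ 279 N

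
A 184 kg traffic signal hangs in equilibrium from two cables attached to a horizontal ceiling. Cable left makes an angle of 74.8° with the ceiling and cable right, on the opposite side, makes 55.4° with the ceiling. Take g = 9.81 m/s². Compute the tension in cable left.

Weight W = 184 × 9.81 = 1805 N acts straight down.
Horizontal: T_left cos 74.8° = T_right cos 55.4°  →  T_right = 0.4617 T_left.
Vertical: T_left sin 74.8° + T_right sin 55.4° = 1805.
Substituting the horizontal relation into the vertical equation gives 1.345 T_left = 1805, so T_left = 1342 N.

T_left ≈ 1340 N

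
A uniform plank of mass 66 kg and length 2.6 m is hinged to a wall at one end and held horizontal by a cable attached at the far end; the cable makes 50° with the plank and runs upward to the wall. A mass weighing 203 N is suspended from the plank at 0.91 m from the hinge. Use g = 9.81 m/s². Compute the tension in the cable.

T ≈ 515 N

Take torques about the hinge: T sin 50° · 2.6 = 66×9.81×1.3 + 203×0.91 = 1026.4 N·m.
So T = 1026.4 / (0.7660 × 2.6) = 515.35 N.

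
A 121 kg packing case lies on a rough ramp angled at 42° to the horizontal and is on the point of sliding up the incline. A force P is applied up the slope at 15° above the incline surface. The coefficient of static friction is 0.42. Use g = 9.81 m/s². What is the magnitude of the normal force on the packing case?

N ≈ 602 N

On the verge of sliding up the incline, friction equals μN and acts down the slope.
Perpendicular: N + P sin 15° = W cos 42° = 882.1 N.
Along incline: P cos 15° = W sin 42° + μN  with W sin 42° = 794.3 N.
Solving the pair for P and N: P = 1084 N, N = 601.6 N (and f = μN = 252.7 N).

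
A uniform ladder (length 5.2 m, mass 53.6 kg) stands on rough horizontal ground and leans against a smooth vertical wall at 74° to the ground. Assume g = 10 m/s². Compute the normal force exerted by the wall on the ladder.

N_wall ≈ 76.8 N

Torques about the foot: N_wall · 5.2 sin 74° = 53.6×10×2.6 cos 74° → N_wall = 76.848 N.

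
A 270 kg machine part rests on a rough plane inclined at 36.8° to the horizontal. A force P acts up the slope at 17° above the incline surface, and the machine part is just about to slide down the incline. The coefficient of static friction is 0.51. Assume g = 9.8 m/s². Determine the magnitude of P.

P ≈ 625 N

On the verge of sliding down the incline, friction equals μN and acts up the slope.
Perpendicular: N + P sin 17° = W cos 36.8° = 2119 N.
Along incline: P cos 17° + μN = W sin 36.8° with W sin 36.8° = 1585 N.
Solving the pair for P and N: P = 625 N, N = 1936 N (and f = μN = 987.4 N).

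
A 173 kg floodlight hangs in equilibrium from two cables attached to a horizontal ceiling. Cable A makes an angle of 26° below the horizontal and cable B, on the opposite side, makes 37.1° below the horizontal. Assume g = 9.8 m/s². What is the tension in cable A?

Weight W = 173 × 9.8 = 1695 N acts straight down.
Horizontal: T_A cos 26° = T_B cos 37.1°  →  T_B = 1.127 T_A.
Vertical: T_A sin 26° + T_B sin 37.1° = 1695.
Substituting the horizontal relation into the vertical equation gives 1.118 T_A = 1695, so T_A = 1516 N.

T_A ≈ 1520 N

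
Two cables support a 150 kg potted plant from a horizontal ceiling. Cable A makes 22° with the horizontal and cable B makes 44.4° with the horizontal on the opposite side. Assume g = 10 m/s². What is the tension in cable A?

T_A ≈ 1170 N

Weight W = 150 × 10 = 1500 N acts straight down.
Horizontal: T_A cos 22° = T_B cos 44.4°  →  T_B = 1.298 T_A.
Vertical: T_A sin 22° + T_B sin 44.4° = 1500.
Substituting the horizontal relation into the vertical equation gives 1.283 T_A = 1500, so T_A = 1170 N.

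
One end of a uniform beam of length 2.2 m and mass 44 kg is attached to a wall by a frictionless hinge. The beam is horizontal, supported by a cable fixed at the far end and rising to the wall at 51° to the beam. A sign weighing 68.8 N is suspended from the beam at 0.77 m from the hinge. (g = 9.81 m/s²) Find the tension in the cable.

T ≈ 309 N

Take torques about the hinge: T sin 51° · 2.2 = 44×9.81×1.1 + 68.8×0.77 = 527.78 N·m.
So T = 527.78 / (0.7771 × 2.2) = 308.69 N.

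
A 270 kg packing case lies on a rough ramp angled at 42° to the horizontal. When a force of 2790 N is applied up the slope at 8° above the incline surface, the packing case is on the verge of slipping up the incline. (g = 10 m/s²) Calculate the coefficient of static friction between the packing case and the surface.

μ ≈ 0.591

On the verge of sliding up the incline, friction is at its maximum μN and acts down the slope.
Perpendicular to incline: N = W cos 42° − P sin 8° = 2006 − 388.3 = 1618 N.
Along incline: P cos 8° − μN = W sin 42° → μ = −(W sin 42° − P cos 8°) / N = 0.5909.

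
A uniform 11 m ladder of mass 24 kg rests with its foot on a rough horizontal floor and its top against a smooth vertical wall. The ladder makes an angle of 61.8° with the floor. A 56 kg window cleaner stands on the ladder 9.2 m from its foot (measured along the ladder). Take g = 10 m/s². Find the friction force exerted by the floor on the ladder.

Torques about the foot: N_wall · 11 sin 61.8° = 24×10×5.5 cos 61.8° + 56×10×9.2 cos 61.8° → N_wall = 315.48 N.
ΣF_x = 0: f_floor = N_wall = 315.48 N.

f ≈ 315 N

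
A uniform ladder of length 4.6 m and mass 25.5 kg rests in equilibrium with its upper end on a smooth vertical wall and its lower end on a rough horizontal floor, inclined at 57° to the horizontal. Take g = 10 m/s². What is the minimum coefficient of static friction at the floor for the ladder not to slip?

μ_min ≈ 0.325

ΣF_y = 0: N_floor = 25.5×10 = 255 N.
Torques about the foot: N_wall · 4.6 sin 57° = 25.5×10×2.3 cos 57° → N_wall = 82.799 N.
ΣF_x = 0: f_floor = N_wall = 82.799 N.
μ_min = f_floor / N_floor = 82.799 / 255 = 0.3247.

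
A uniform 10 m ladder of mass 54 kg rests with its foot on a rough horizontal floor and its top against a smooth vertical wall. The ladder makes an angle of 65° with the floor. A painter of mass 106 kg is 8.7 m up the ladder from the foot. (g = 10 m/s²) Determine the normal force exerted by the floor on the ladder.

N_floor ≈ 1600 N

ΣF_y = 0: N_floor = 54×10 + 106×10 = 1600 N.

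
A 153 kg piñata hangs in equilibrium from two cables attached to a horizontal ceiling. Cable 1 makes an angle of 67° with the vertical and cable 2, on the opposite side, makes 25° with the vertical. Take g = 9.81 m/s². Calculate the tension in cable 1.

Angles from the horizontal: cable 1 is 90° − 67° = 23°, cable 2 is 90° − 25° = 65°.
Weight W = 153 × 9.81 = 1501 N acts straight down.
Horizontal: T_1 cos 23° = T_2 cos 65°  →  T_2 = 2.178 T_1.
Vertical: T_1 sin 23° + T_2 sin 65° = 1501.
Substituting the horizontal relation into the vertical equation gives 2.365 T_1 = 1501, so T_1 = 634.7 N.

T_1 ≈ 635 N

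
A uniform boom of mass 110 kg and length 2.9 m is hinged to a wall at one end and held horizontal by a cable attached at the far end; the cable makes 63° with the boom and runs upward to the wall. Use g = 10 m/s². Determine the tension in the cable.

Take torques about the hinge: T sin 63° · 2.9 = 110×10×1.45 = 1595 N·m.
So T = 1595 / (0.8910 × 2.9) = 617.28 N.

T ≈ 617 N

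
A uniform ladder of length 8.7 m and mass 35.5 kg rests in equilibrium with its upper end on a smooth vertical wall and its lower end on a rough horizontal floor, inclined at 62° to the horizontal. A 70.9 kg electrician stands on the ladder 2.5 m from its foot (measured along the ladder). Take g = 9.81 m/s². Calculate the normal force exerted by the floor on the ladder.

ΣF_y = 0: N_floor = 35.5×9.81 + 70.9×9.81 = 1043.8 N.

N_floor ≈ 1040 N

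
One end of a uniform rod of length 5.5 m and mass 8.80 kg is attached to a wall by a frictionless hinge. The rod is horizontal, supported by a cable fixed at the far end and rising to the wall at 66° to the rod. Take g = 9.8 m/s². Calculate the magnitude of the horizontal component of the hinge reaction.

H_x ≈ 19.2 N

Take torques about the hinge: T sin 66° · 5.5 = 8.80×9.8×2.75 = 237.16 N·m.
So T = 237.16 / (0.9135 × 5.5) = 47.201 N.
ΣF_x = 0: H_x = T cos 66° = 19.198 N.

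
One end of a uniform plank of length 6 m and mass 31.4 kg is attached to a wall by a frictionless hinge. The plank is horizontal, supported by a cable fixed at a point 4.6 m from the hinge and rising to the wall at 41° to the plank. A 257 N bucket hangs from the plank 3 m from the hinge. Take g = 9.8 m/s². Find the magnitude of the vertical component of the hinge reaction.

Take torques about the hinge: T sin 41° · 4.6 = 31.4×9.8×3 + 257×3 = 1694.2 N·m.
So T = 1694.2 / (0.6561 × 4.6) = 561.38 N.
ΣF_y = 0: H_y = (31.4×9.8 + 257) − T sin 41° = 564.72 − 368.3 = 196.42 N.

|H_y| ≈ 196 N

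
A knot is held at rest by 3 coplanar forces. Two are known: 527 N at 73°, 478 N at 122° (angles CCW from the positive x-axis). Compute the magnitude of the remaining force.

F ≈ 915 N

Sum the known components: ΣF_x = -99.22 N, ΣF_y = 909.3 N.
For equilibrium the remaining force must supply (−ΣF_x, −ΣF_y) = (99.22, -909.3) N.
Magnitude = √((99.22)² + (-909.3)²) = 914.7 N; direction = atan2(-909.3, 99.22) = 276.2°.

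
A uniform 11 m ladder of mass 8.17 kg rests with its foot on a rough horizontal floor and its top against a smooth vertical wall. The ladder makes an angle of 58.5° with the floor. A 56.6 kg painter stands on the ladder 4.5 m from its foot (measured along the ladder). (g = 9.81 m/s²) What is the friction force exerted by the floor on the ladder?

Torques about the foot: N_wall · 11 sin 58.5° = 8.17×9.81×5.5 cos 58.5° + 56.6×9.81×4.5 cos 58.5° → N_wall = 163.75 N.
ΣF_x = 0: f_floor = N_wall = 163.75 N.

f ≈ 164 N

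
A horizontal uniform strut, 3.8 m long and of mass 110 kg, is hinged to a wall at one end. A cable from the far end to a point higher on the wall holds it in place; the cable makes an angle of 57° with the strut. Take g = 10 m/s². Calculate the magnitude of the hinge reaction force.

Take torques about the hinge: T sin 57° · 3.8 = 110×10×1.9 = 2090 N·m.
So T = 2090 / (0.8387 × 3.8) = 655.8 N.
ΣF_x = 0: H_x = T cos 57° = 357.17 N.
ΣF_y = 0: H_y = (110×10) − T sin 57° = 1100 − 550 = 550 N.
|H| = √(H_x² + H_y²) = √((357.17)² + (550)²) = 655.8 N.

|H| ≈ 656 N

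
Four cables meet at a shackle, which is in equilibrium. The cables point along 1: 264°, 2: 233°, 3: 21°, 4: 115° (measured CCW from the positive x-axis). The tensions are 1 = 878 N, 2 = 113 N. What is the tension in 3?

T_3 ≈ 553 N

Resolve: ΣF_x = 878 cos 264° + 113 cos 233° + T_3 cos 21° + T_4 cos 115° = 0.
        ΣF_y = 878 sin 264° + 113 sin 233° + T_3 sin 21° + T_4 sin 115° = 0.
The known terms sum to (-159.8, -963.4) N, so 0.9336 T_3 − 0.4226 T_4 = 159.8 and 0.3584 T_3 + 0.9063 T_4 = 963.4.
Solving simultaneously: T_3 = 553.3 N, T_4 = 844.2 N.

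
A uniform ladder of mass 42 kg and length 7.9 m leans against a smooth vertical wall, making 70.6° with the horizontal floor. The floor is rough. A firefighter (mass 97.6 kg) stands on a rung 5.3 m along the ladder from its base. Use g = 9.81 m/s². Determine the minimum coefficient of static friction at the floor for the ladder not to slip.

ΣF_y = 0: N_floor = 42×9.81 + 97.6×9.81 = 1369.5 N.
Torques about the foot: N_wall · 7.9 sin 70.6° = 42×9.81×3.95 cos 70.6° + 97.6×9.81×5.3 cos 70.6° → N_wall = 298.75 N.
ΣF_x = 0: f_floor = N_wall = 298.75 N.
μ_min = f_floor / N_floor = 298.75 / 1369.5 = 0.2182.

μ_min ≈ 0.218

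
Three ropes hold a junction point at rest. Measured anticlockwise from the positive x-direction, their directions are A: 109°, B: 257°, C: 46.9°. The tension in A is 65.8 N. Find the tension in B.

T_B ≈ 116 N

Resolve: ΣF_x = 65.8 cos 109° + T_B cos 257° + T_C cos 46.9° = 0.
        ΣF_y = 65.8 sin 109° + T_B sin 257° + T_C sin 46.9° = 0.
The known terms sum to (-21.42, 62.22) N, so -0.2250 T_B + 0.6833 T_C = 21.42 and -0.9744 T_B + 0.7302 T_C = -62.22.
Solving simultaneously: T_B = 116 N, T_C = 69.53 N.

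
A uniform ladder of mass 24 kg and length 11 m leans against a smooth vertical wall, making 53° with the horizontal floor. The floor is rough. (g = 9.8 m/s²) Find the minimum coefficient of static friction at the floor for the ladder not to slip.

μ_min ≈ 0.377

ΣF_y = 0: N_floor = 24×9.8 = 235.2 N.
Torques about the foot: N_wall · 11 sin 53° = 24×9.8×5.5 cos 53° → N_wall = 88.618 N.
ΣF_x = 0: f_floor = N_wall = 88.618 N.
μ_min = f_floor / N_floor = 88.618 / 235.2 = 0.3768.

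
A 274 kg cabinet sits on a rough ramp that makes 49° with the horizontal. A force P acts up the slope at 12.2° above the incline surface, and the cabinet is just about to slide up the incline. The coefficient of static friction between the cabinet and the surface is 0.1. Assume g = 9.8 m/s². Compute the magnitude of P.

P ≈ 2210 N

On the verge of sliding up the incline, friction equals μN and acts down the slope.
Perpendicular: N + P sin 12.2° = W cos 49° = 1762 N.
Along incline: P cos 12.2° = W sin 49° + μN  with W sin 49° = 2027 N.
Solving the pair for P and N: P = 2206 N, N = 1295 N (and f = μN = 129.5 N).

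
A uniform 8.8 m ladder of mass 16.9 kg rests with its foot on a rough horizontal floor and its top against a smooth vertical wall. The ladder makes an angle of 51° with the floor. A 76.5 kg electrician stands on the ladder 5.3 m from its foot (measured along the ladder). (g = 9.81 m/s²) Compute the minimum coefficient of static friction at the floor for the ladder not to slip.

μ_min ≈ 0.473

ΣF_y = 0: N_floor = 16.9×9.81 + 76.5×9.81 = 916.25 N.
Torques about the foot: N_wall · 8.8 sin 51° = 16.9×9.81×4.4 cos 51° + 76.5×9.81×5.3 cos 51° → N_wall = 433.14 N.
ΣF_x = 0: f_floor = N_wall = 433.14 N.
μ_min = f_floor / N_floor = 433.14 / 916.25 = 0.4727.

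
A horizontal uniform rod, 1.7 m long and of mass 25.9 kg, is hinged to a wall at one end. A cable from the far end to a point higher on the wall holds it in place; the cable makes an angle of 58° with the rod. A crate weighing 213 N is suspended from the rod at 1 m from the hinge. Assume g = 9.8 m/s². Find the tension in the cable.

T ≈ 297 N

Take torques about the hinge: T sin 58° · 1.7 = 25.9×9.8×0.85 + 213×1 = 428.75 N·m.
So T = 428.75 / (0.8480 × 1.7) = 297.39 N.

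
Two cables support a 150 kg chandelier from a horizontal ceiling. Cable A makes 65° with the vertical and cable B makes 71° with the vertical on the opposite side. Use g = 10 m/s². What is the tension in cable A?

Angles from the horizontal: cable A is 90° − 65° = 25°, cable B is 90° − 71° = 19°.
Weight W = 150 × 10 = 1500 N acts straight down.
Horizontal: T_A cos 25° = T_B cos 19°  →  T_B = 0.9585 T_A.
Vertical: T_A sin 25° + T_B sin 19° = 1500.
Substituting the horizontal relation into the vertical equation gives 0.7347 T_A = 1500, so T_A = 2042 N.

T_A ≈ 2040 N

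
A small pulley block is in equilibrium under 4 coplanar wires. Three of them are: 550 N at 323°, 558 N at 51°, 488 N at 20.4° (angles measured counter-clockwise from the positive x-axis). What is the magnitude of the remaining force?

F ≈ 1280 N

Sum the known components: ΣF_x = 1248 N, ΣF_y = 272.8 N.
For equilibrium the remaining force must supply (−ΣF_x, −ΣF_y) = (-1248, -272.8) N.
Magnitude = √((-1248)² + (-272.8)²) = 1277 N; direction = atan2(-272.8, -1248) = 192.3°.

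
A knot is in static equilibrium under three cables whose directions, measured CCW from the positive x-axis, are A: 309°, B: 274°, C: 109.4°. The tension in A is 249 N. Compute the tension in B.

T_B ≈ 315 N

Resolve: ΣF_x = 249 cos 309° + T_B cos 274° + T_C cos 109.4° = 0.
        ΣF_y = 249 sin 309° + T_B sin 274° + T_C sin 109.4° = 0.
The known terms sum to (156.7, -193.5) N, so 0.0698 T_B − 0.3322 T_C = -156.7 and -0.9976 T_B + 0.9432 T_C = 193.5.
Solving simultaneously: T_B = 314.5 N, T_C = 537.8 N.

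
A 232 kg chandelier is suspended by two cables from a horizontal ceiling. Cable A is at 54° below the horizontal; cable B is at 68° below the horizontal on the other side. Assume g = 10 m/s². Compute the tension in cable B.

T_B ≈ 1610 N

Weight W = 232 × 10 = 2320 N acts straight down.
Horizontal: T_A cos 54° = T_B cos 68°  →  T_A = 0.6373 T_B.
Vertical: T_A sin 54° + T_B sin 68° = 2320.
Substituting the horizontal relation into the vertical equation gives 1.443 T_B = 2320, so T_B = 1608 N.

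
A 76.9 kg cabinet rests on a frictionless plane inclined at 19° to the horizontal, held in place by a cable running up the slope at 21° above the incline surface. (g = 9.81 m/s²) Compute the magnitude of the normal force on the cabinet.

Take axes along and perpendicular to the incline. Weight components: W sin 19° = 245.6 N down-slope, W cos 19° = 713.3 N into the surface.
Along incline: T cos 21° = W sin 19° → T = 263.1 N.
Perpendicular: N = W cos 19° − T sin 21° = 619 N.

N ≈ 619 N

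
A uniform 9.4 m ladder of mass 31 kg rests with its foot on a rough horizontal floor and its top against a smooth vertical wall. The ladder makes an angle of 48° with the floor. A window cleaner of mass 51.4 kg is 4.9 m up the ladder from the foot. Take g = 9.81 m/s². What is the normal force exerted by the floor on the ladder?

ΣF_y = 0: N_floor = 31×9.81 + 51.4×9.81 = 808.34 N.

N_floor ≈ 808 N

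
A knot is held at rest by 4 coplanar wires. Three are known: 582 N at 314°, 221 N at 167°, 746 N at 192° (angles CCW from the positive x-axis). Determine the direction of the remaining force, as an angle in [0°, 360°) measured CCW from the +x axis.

Sum the known components: ΣF_x = -540.7 N, ΣF_y = -524 N.
For equilibrium the remaining force must supply (−ΣF_x, −ΣF_y) = (540.7, 524) N.
Magnitude = √((540.7)² + (524)²) = 753 N; direction = atan2(524, 540.7) = 44.1°.

θ ≈ 44.1°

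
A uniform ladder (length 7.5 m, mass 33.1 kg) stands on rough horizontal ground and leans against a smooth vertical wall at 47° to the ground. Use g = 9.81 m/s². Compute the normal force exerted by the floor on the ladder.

ΣF_y = 0: N_floor = 33.1×9.81 = 324.71 N.

N_floor ≈ 325 N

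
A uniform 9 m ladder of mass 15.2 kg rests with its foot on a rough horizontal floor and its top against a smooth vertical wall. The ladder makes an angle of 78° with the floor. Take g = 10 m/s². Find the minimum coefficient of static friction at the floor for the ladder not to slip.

ΣF_y = 0: N_floor = 15.2×10 = 152 N.
Torques about the foot: N_wall · 9 sin 78° = 15.2×10×4.5 cos 78° → N_wall = 16.154 N.
ΣF_x = 0: f_floor = N_wall = 16.154 N.
μ_min = f_floor / N_floor = 16.154 / 152 = 0.1063.

μ_min ≈ 0.106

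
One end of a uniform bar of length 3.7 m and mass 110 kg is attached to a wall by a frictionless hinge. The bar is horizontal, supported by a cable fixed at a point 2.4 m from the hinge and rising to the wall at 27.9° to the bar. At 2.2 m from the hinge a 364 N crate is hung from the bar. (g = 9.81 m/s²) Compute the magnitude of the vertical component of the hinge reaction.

|H_y| ≈ 278 N

Take torques about the hinge: T sin 27.9° · 2.4 = 110×9.81×1.85 + 364×2.2 = 2797.1 N·m.
So T = 2797.1 / (0.4679 × 2.4) = 2490.7 N.
ΣF_y = 0: H_y = (110×9.81 + 364) − T sin 27.9° = 1443.1 − 1165.5 = 277.63 N.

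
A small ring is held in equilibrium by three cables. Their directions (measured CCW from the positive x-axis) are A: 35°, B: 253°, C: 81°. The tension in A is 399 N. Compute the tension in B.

T_B ≈ 2060 N

Resolve: ΣF_x = 399 cos 35° + T_B cos 253° + T_C cos 81° = 0.
        ΣF_y = 399 sin 35° + T_B sin 253° + T_C sin 81° = 0.
The known terms sum to (326.8, 228.9) N, so -0.2924 T_B + 0.1564 T_C = -326.8 and -0.9563 T_B + 0.9877 T_C = -228.9.
Solving simultaneously: T_B = 2062 N, T_C = 1765 N.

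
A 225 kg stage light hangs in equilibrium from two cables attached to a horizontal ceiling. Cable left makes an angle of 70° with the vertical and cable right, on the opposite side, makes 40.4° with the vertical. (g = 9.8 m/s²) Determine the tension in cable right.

T_right ≈ 2210 N

Angles from the horizontal: cable left is 90° − 70° = 20°, cable right is 90° − 40.4° = 49.6°.
Weight W = 225 × 9.8 = 2205 N acts straight down.
Horizontal: T_left cos 20° = T_right cos 49.6°  →  T_left = 0.6897 T_right.
Vertical: T_left sin 20° + T_right sin 49.6° = 2205.
Substituting the horizontal relation into the vertical equation gives 0.9974 T_right = 2205, so T_right = 2211 N.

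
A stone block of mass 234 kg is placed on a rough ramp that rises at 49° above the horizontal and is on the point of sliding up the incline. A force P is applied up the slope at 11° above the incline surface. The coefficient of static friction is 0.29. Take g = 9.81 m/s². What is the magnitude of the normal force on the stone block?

N ≈ 1110 N

On the verge of sliding up the incline, friction equals μN and acts down the slope.
Perpendicular: N + P sin 11° = W cos 49° = 1506 N.
Along incline: P cos 11° = W sin 49° + μN  with W sin 49° = 1732 N.
Solving the pair for P and N: P = 2092 N, N = 1107 N (and f = μN = 321 N).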